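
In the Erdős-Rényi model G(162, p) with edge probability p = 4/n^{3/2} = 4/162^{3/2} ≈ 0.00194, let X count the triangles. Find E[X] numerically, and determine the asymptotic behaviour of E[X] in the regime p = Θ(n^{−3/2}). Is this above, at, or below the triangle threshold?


Number of potential triangles: C(162, 3) = 695520.
Each occurs with probability p³ ≈ (0.00194)³ ≈ 7.30066e-09.
By linearity: E[X] = C(162, 3)·p³ ≈ 695520 · 7.30066e-09 ≈ 0.005.
Since α = 3/2 > 1, p = c/n^{3/2} = o(1/n) is below the triangle threshold p ~ 1/n. Asymptotically E[X] ~ (c³/6)·n^{3(1−α)} = (4³/6)·n^{-1.5} → 0, so by Markov's inequality G has no triangles w.h.p.

E[X] ≈ 0.005; in regime p = Θ(1/n^{3/2}) E[X] tends to 0 (below the triangle threshold p ~ 1/n).


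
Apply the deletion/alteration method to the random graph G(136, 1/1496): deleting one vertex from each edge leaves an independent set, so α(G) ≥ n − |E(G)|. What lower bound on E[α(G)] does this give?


E[|E(G)|] = C(136, 2)·p = 9180 · (1/1496) = 135/22.
E[α(G)] ≥ n − E[|E(G)|] = 136 − 135/22 = 2857/22.
Numerically: ≈ 129.863636.
(This is only a lower bound; the true E[α(G)] may be larger.)

E[α(G)] ≥ 2857/22 ≈ 129.863636.


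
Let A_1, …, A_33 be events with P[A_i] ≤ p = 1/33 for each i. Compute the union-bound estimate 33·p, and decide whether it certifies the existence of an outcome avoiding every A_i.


Union bound: P[∪_{i=1}^{33} A_i] ≤ Σ_i P[A_i] ≤ 33·p = 33·(1/33) = 1.
Numerically: 1 ≈ 1.000.
Is 1 < 1? NO.
Since the bound 1 is ≥ 1, the union bound is uninformative here; it does NOT by itself certify existence.

33·p = 1 ≈ 1.000; existence NOT certified by the union bound.


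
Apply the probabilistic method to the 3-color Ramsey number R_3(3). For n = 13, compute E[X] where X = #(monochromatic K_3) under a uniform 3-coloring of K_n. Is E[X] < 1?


E[X] = C(13, 3) · 3^{1 − 3} = 286 · 3^{−2} = 286/9.
As a reduced fraction: E[X] = 286/9 ≈ 31.7778.
Is E[X] < 1? NO.
Since E[X] ≥ 1, the first-moment bound is inconclusive at n = 13; it does NOT by itself certify R_3(3) > 13.

E[X] = 286/9 ≈ 31.7778; E[X] ≥ 1; first-moment method inconclusive here.


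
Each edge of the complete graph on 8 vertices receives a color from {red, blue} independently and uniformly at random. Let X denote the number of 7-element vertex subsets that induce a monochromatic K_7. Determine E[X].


Let X = Σ_S X_S over the C(8, 7) = 8 subsets S of size 7, where X_S = 1 if the K_7 on S is monochromatic.
For a fixed S, the K_7 on S has C(7, 2) = 21 edges. P[all 21 edges red] = (1/2)^21, and likewise for blue, so P[monochromatic] = 2·(1/2)^21 = 2^{1 − 21} = 1/1048576.
Summing: E[X] = C(8, 7) · 2^{1 − 21} = 8 · 1/1048576 = 1/131072.
Numerically: E[X] ≈ 0.000008.

E[X] = C(8,7)·2^(1−C(7,2)) = 1/131072 ≈ 0.000008.


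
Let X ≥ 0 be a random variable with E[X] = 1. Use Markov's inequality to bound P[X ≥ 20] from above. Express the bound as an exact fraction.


μ = E[X] = 1, a = 20.
Markov: P[X ≥ 20] ≤ μ/a = (1)/20 = 1/20.
Numerically: ≈ 0.0500.
(Since a = 20 > μ = 1.0000, the bound 1/20 is < 1 and informative.)

P[X ≥ 20] ≤ 1/20 ≈ 0.0500.


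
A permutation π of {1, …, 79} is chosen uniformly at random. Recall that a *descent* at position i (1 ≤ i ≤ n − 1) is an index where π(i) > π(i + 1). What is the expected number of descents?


Write X = Σ X_I over i = 1, …, 78, with X_I the indicator of one descent.
There are 78 indicators.
For each fixed i, the pair (π(i), π(i+1)) is a uniformly random ordered pair of distinct values from {1, …, 79}; by symmetry P[π(i) > π(i+1)] = 1/2.
By linearity: E[X] = 78 · (1/2) = (79 − 1) · (1/2) = 39 ≈ 39.00000.

E[X] = 39 = 39.00000.


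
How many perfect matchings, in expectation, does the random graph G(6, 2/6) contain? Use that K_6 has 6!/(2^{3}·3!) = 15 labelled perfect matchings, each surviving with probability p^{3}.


K_6 has 6!/(2^{3}·3!) = 15 labelled perfect matchings.
For each such perfect matching H, let X_H = 1 if all 3 edges of H are present in G. Then P[X_H = 1] = p^{3} = (1/3)^{3} = 1/27.
By linearity of expectation: E[X] = Σ_H E[X_H] = 15 · p^{3} = 15 · 1/27 = 5/9.
Numerically: E[X] ≈ 0.5556.

E[X] = 15 · (1/3)^{3} = 5/9 ≈ 0.5556.


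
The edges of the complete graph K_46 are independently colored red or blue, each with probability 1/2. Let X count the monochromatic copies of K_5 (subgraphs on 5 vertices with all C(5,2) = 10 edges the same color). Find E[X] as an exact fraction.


Let X = Σ_S X_S over the C(46, 5) = 1370754 subsets S of size 5, where X_S = 1 if the K_5 on S is monochromatic.
For a fixed S, the K_5 on S has C(5, 2) = 10 edges. P[all 10 edges red] = (1/2)^10, and likewise for blue, so P[monochromatic] = 2·(1/2)^10 = 2^{1 − 10} = 1/512.
By linearity of expectation: E[X] = C(46, 5) · 2^{1 − 10} = 1370754 · 1/512 = 685377/256.
Numerically: E[X] ≈ 2677.2539.

E[X] = C(46,5)·2^(1−C(5,2)) = 685377/256 ≈ 2677.2539.


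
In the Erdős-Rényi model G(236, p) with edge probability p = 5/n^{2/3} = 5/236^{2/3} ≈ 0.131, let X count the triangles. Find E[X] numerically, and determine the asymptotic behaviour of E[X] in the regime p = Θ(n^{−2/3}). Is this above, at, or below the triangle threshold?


Number of potential triangles: C(236, 3) = 2162940.
Each occurs with probability p³ ≈ (0.131)³ ≈ 2.24433e-03.
By linearity: E[X] = C(236, 3)·p³ ≈ 2162940 · 2.24433e-03 ≈ 4854.343.
Since α = 2/3 < 1, p = c/n^{2/3} ≫ 1/n is above the triangle threshold p ~ 1/n. Asymptotically E[X] ~ (c³/6)·n^{3(1−α)} = (5³/6)·n^{1} → ∞; triangles are abundant w.h.p.

E[X] ≈ 4854.343; in regime p = Θ(1/n^{2/3}) E[X] diverges (above the triangle threshold p ~ 1/n).


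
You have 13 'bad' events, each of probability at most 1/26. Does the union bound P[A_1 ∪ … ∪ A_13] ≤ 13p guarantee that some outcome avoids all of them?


Union bound: P[∪_{i=1}^{13} A_i] ≤ Σ_i P[A_i] ≤ 13·p = 13·(1/26) = 1/2.
Numerically: 1/2 ≈ 0.5000000.
Is 1/2 < 1? YES.
Since P[∪ A_i] ≤ 1/2 < 1, the complement has P[∩ A_i^c] ≥ 1 − 1/2 = 1/2 > 0, so some outcome avoids every A_i.

13·p = 1/2 ≈ 0.5000000; existence CERTIFIED by the union bound.


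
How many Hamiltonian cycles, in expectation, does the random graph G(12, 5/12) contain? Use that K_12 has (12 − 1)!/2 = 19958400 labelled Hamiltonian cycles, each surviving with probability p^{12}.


K_12 has (12 − 1)!/2 = 19958400 labelled Hamiltonian cycles.
For each such Hamiltonian cycle H, let X_H = 1 if all 12 edges of H are present in G. Then P[X_H = 1] = p^{12} = (5/12)^{12} = 244140625/8916100448256.
By linearity: E[X] = Σ_H E[X_H] = 19958400 · p^{12} = 19958400 · 244140625/8916100448256 = 469970703125/859963392.
Numerically: E[X] ≈ 547.

E[X] = 19958400 · (5/12)^{12} = 469970703125/859963392 ≈ 547.


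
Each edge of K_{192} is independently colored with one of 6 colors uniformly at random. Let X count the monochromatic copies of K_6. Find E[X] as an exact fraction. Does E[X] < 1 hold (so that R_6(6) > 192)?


E[X] = C(192, 6) · 6^{1 − 15} = 64300886496 · 6^{−14} = 64300886496/78364164096.
As a reduced fraction: E[X] = 223266967/272097792 ≈ 0.820539.
Is E[X] < 1? YES.
Since E[X] < 1, there exists a 6-coloring of K_{192} with no monochromatic K_6; hence R_6(6) > 192.

E[X] = 223266967/272097792 ≈ 0.820539; E[X] < 1, so R_6(6) > 192.


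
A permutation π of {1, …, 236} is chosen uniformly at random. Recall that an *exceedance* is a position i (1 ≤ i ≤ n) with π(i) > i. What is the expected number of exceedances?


Write X = Σ_{i=1}^{236} X_i, where X_i = 1_{π(i) > i}.
For each fixed i, π(i) is uniform over {1, …, 236} (marginal of a uniform permutation), so P[π(i) > i] = (n − i)/n. Summing: Σ_{i=1}^{236} (n − i)/n = (0 + 1 + … + 235)/236 = 236(236 − 1)/(2·236) = (236 − 1)/2.
Hence E[X] = Σ_{i=1}^{236} (236 − i)/236 = 235/2 ≈ 117.500000.

E[X] = 235/2 = 117.500000.


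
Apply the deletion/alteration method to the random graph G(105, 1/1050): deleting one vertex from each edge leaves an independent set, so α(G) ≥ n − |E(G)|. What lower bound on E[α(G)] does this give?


E[|E(G)|] = C(105, 2)·p = 5460 · (1/1050) = 26/5.
E[α(G)] ≥ n − E[|E(G)|] = 105 − 26/5 = 499/5.
Numerically: ≈ 99.800000.
(This is only a lower bound; the true E[α(G)] may be larger.)

E[α(G)] ≥ 499/5 ≈ 99.800000.


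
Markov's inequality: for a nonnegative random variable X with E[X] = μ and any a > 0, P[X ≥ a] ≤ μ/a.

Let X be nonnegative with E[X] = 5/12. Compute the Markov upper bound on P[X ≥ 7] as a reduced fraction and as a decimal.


μ = E[X] = 5/12, a = 7.
Markov: P[X ≥ 7] ≤ μ/a = (5/12)/7 = 5/84.
Numerically: ≈ 0.05952.
(Since a = 7 > μ = 0.41667, the bound 5/84 is < 1 and informative.)

P[X ≥ 7] ≤ 5/84 ≈ 0.05952.


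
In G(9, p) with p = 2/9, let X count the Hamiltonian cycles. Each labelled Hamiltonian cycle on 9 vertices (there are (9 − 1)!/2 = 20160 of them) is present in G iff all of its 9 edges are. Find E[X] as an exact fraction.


K_9 has (9 − 1)!/2 = 20160 labelled Hamiltonian cycles.
For each such Hamiltonian cycle H, let X_H = 1 if all 9 edges of H are present in G. Then P[X_H = 1] = p^{9} = (2/9)^{9} = 512/387420489.
By linearity: E[X] = Σ_H E[X_H] = 20160 · p^{9} = 20160 · 512/387420489 = 1146880/43046721.
Numerically: E[X] ≈ 0.0266.

E[X] = 20160 · (2/9)^{9} = 1146880/43046721 ≈ 0.0266.


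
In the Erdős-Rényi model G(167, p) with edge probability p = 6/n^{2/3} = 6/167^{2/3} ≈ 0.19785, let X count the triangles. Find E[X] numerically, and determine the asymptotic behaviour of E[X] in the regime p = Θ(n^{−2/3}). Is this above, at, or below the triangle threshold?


Number of potential triangles: C(167, 3) = 762355.
Each occurs with probability p³ ≈ (0.19785)³ ≈ 7.7449891e-03.
By linearity: E[X] = C(167, 3)·p³ ≈ 762355 · 7.7449891e-03 ≈ 5904.43114.
Since α = 2/3 < 1, p = c/n^{2/3} ≫ 1/n is above the triangle threshold p ~ 1/n. Asymptotically E[X] ~ (c³/6)·n^{3(1−α)} = (6³/6)·n^{1} → ∞; triangles are abundant w.h.p.

E[X] ≈ 5904.43114; in regime p = Θ(1/n^{2/3}) E[X] diverges (above the triangle threshold p ~ 1/n).


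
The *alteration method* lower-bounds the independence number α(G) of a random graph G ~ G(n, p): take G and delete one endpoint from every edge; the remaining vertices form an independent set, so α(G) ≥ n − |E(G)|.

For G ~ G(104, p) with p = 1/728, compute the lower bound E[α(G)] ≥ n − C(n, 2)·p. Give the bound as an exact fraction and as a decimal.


E[|E(G)|] = C(104, 2)·p = 5356 · (1/728) = 103/14.
E[α(G)] ≥ n − E[|E(G)|] = 104 − 103/14 = 1353/14.
Numerically: ≈ 96.6429.
(This is only a lower bound; the true E[α(G)] may be larger.)

E[α(G)] ≥ 1353/14 ≈ 96.6429.


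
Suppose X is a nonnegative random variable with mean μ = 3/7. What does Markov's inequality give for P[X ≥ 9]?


μ = E[X] = 3/7, a = 9.
Markov: P[X ≥ 9] ≤ μ/a = (3/7)/9 = 1/21.
Numerically: ≈ 0.0476.
(Since a = 9 > μ = 0.4286, the bound 1/21 is < 1 and informative.)

P[X ≥ 9] ≤ 1/21 ≈ 0.0476.


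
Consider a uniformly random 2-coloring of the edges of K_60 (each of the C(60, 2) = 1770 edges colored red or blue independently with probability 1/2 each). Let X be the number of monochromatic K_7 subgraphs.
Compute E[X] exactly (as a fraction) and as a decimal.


Let X = Σ_S X_S over the C(60, 7) = 386206920 subsets S of size 7, where X_S = 1 if the K_7 on S is monochromatic.
For a fixed S, the K_7 on S has C(7, 2) = 21 edges. P[all 21 edges red] = (1/2)^21, and likewise for blue, so P[monochromatic] = 2·(1/2)^21 = 2^{1 − 21} = 1/1048576.
By linearity: E[X] = C(60, 7) · 2^{1 − 21} = 386206920 · 1/1048576 = 48275865/131072.
Numerically: E[X] ≈ 368.31562.

E[X] = C(60,7)·2^(1−C(7,2)) = 48275865/131072 ≈ 368.31562.


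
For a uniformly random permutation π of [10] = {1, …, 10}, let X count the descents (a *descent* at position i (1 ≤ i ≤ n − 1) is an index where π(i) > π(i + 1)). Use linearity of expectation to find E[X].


Write X = Σ X_I over i = 1, …, 9, with X_I the indicator of one descent.
There are 9 indicators.
For each fixed i, the pair (π(i), π(i+1)) is a uniformly random ordered pair of distinct values from {1, …, 10}; by symmetry P[π(i) > π(i+1)] = 1/2.
By linearity: E[X] = 9 · (1/2) = (10 − 1) · (1/2) = 9/2 ≈ 4.500.

E[X] = 9/2 = 4.500.


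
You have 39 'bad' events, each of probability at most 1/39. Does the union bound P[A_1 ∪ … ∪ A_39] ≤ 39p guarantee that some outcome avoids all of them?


Union bound: P[∪_{i=1}^{39} A_i] ≤ Σ_i P[A_i] ≤ 39·p = 39·(1/39) = 1.
Numerically: 1 ≈ 1.000.
Is 1 < 1? NO.
Since the bound 1 is ≥ 1, the union bound is uninformative here; it does NOT by itself certify existence.

39·p = 1 ≈ 1.000; existence NOT certified by the union bound.


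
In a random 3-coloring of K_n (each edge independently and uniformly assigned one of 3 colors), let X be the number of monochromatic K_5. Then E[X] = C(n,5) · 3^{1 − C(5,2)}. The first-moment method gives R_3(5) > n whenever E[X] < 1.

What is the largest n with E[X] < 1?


We need C(n, 5) · 3^{1 − 10} < 1, i.e. C(n, 5) < 3^{10 − 1} = 19683.
Check values of n near the boundary:
  n = 15: C(15, 5) = 3003; 3003 < 19683? YES
  n = 16: C(16, 5) = 4368; 4368 < 19683? YES
  n = 17: C(17, 5) = 6188; 6188 < 19683? YES
  n = 18: C(18, 5) = 8568; 8568 < 19683? YES
  n = 19: C(19, 5) = 11628; 11628 < 19683? YES
  n = 20: C(20, 5) = 15504; 15504 < 19683? YES
  n = 21: C(21, 5) = 20349; 20349 < 19683? NO
  n = 22: C(22, 5) = 26334; 26334 < 19683? NO
  n = 23: C(23, 5) = 33649; 33649 < 19683? NO
The largest n with C(n, 5) < 19683 is n = 20 (where E[X] = 5168/6561 ≈ 0.7877). Hence R_3(5) > 20, i.e. R_3(5) ≥ 21.

Largest n = 20; hence R_3(5) > 20.


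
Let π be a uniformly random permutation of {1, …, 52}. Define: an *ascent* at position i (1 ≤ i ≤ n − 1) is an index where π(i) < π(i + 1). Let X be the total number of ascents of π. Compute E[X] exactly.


Write X = Σ X_I over i = 1, …, 51, with X_I the indicator of one ascent.
There are 51 indicators.
For each fixed i, the pair (π(i), π(i+1)) is a uniformly random ordered pair of distinct values from {1, …, 52}; by symmetry P[π(i) < π(i+1)] = 1/2.
By linearity: E[X] = 51 · (1/2) = (52 − 1) · (1/2) = 51/2 ≈ 25.5000.

E[X] = 51/2 = 25.5000.


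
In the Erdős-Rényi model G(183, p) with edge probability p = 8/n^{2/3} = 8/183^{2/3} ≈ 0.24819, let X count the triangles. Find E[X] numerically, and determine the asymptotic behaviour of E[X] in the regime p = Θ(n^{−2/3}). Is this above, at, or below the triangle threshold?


Number of potential triangles: C(183, 3) = 1004731.
Each occurs with probability p³ ≈ (0.24819)³ ≈ 1.5288602e-02.
By linearity: E[X] = C(183, 3)·p³ ≈ 1004731 · 1.5288602e-02 ≈ 15360.93260.
Since α = 2/3 < 1, p = c/n^{2/3} ≫ 1/n is above the triangle threshold p ~ 1/n. Asymptotically E[X] ~ (c³/6)·n^{3(1−α)} = (8³/6)·n^{1} → ∞; triangles are abundant w.h.p.

E[X] ≈ 15360.93260; in regime p = Θ(1/n^{2/3}) E[X] diverges (above the triangle threshold p ~ 1/n).


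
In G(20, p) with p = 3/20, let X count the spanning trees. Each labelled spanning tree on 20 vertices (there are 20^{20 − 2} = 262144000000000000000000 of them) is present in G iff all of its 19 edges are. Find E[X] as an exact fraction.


K_20 has 20^{20 − 2} = 262144000000000000000000 labelled spanning trees.
For each such spanning tree H, let X_H = 1 if all 19 edges of H are present in G. Then P[X_H = 1] = p^{19} = (3/20)^{19} = 1162261467/5242880000000000000000000.
Summing the indicators: E[X] = Σ_H E[X_H] = 262144000000000000000000 · p^{19} = 262144000000000000000000 · 1162261467/5242880000000000000000000 = 1162261467/20.
Numerically: E[X] ≈ 5.81e+07.

E[X] = 262144000000000000000000 · (3/20)^{19} = 1162261467/20 ≈ 5.81e+07.


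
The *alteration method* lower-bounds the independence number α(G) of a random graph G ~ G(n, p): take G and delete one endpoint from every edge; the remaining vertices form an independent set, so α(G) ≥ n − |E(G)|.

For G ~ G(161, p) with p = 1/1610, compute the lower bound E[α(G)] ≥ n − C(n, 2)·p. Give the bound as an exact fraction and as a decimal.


E[|E(G)|] = C(161, 2)·p = 12880 · (1/1610) = 8.
E[α(G)] ≥ n − E[|E(G)|] = 161 − 8 = 153.
Numerically: ≈ 153.0000.
(This is only a lower bound; the true E[α(G)] may be larger.)

E[α(G)] ≥ 153 ≈ 153.0000.


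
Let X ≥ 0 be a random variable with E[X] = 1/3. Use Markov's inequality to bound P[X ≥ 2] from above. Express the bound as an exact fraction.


μ = E[X] = 1/3, a = 2.
Markov: P[X ≥ 2] ≤ μ/a = (1/3)/2 = 1/6.
Numerically: ≈ 0.167.
(Since a = 2 > μ = 0.333, the bound 1/6 is < 1 and informative.)

P[X ≥ 2] ≤ 1/6 ≈ 0.167.


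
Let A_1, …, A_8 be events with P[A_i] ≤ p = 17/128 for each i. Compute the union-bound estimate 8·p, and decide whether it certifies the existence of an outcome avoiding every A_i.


Union bound: P[∪_{i=1}^{8} A_i] ≤ Σ_i P[A_i] ≤ 8·p = 8·(17/128) = 17/16.
Numerically: 17/16 ≈ 1.062.
Is 17/16 < 1? NO.
Since the bound 17/16 is ≥ 1, the union bound is uninformative here; it does NOT by itself certify existence.

8·p = 17/16 ≈ 1.062; existence NOT certified by the union bound.


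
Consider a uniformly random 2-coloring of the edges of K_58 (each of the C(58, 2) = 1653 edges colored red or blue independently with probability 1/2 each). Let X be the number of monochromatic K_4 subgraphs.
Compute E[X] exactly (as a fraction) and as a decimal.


Let X = Σ_S X_S over the C(58, 4) = 424270 subsets S of size 4, where X_S = 1 if the K_4 on S is monochromatic.
For a fixed S, the K_4 on S has C(4, 2) = 6 edges. P[all 6 edges red] = (1/2)^6, and likewise for blue, so P[monochromatic] = 2·(1/2)^6 = 2^{1 − 6} = 1/32.
Summing: E[X] = C(58, 4) · 2^{1 − 6} = 424270 · 1/32 = 212135/16.
Numerically: E[X] ≈ 13258.43750.

E[X] = C(58,4)·2^(1−C(4,2)) = 212135/16 ≈ 13258.43750.


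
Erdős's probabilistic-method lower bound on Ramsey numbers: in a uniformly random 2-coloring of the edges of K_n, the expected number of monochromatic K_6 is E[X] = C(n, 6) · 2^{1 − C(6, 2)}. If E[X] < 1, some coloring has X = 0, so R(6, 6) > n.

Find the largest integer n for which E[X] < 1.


We need C(n, 6) · 2^{1 − 15} < 1, i.e. C(n, 6) < 2^{15 − 1} = 16384.
Check values of n near the boundary:
  n = 13: C(13, 6) = 1716; 1716 < 16384? YES
  n = 14: C(14, 6) = 3003; 3003 < 16384? YES
  n = 15: C(15, 6) = 5005; 5005 < 16384? YES
  n = 16: C(16, 6) = 8008; 8008 < 16384? YES
  n = 17: C(17, 6) = 12376; 12376 < 16384? YES
  n = 18: C(18, 6) = 18564; 18564 < 16384? NO
The largest n with C(n, 6) < 16384 is n = 17 (where E[X] = 1547/2048 ≈ 0.7554). Hence R(6, 6) > 17, i.e. R(6, 6) ≥ 18.

Largest n = 17; hence R(6, 6) > 17.


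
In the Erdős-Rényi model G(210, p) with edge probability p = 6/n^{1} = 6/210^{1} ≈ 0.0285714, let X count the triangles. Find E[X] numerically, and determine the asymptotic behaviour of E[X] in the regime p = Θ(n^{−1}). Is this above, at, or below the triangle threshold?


Number of potential triangles: C(210, 3) = 1521520.
Each occurs with probability p³ ≈ (0.0285714)³ ≈ 2.33236152e-05.
By linearity: E[X] = C(210, 3)·p³ ≈ 1521520 · 2.33236152e-05 ≈ 35.487347.
Here α = 1, so p = 6/n is exactly at the triangle threshold p ~ 1/n. Asymptotically E[X] → c³/6 = 6³/6 = 36 ≈ 36.000000, a bounded constant. In this regime the triangle count is asymptotically Poisson(c³/6).

E[X] ≈ 35.487347; in regime p = Θ(1/n^{1}) E[X] stays bounded (at the triangle threshold p ~ 1/n).


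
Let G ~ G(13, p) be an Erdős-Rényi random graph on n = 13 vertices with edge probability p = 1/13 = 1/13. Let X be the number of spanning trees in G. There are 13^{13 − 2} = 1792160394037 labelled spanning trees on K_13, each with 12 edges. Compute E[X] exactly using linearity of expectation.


K_13 has 13^{13 − 2} = 1792160394037 labelled spanning trees.
For each such spanning tree H, let X_H = 1 if all 12 edges of H are present in G. Then P[X_H = 1] = p^{12} = (1/13)^{12} = 1/23298085122481.
By linearity: E[X] = Σ_H E[X_H] = 1792160394037 · p^{12} = 1792160394037 · 1/23298085122481 = 1/13.
Numerically: E[X] ≈ 0.0769231.

E[X] = 1792160394037 · (1/13)^{12} = 1/13 ≈ 0.0769231.


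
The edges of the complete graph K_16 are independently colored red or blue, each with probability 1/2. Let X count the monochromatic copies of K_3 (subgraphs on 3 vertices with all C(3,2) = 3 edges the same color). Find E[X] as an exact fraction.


Let X = Σ_S X_S over the C(16, 3) = 560 subsets S of size 3, where X_S = 1 if the K_3 on S is monochromatic.
For a fixed S, the K_3 on S has C(3, 2) = 3 edges. P[all 3 edges red] = (1/2)^3, and likewise for blue, so P[monochromatic] = 2·(1/2)^3 = 2^{1 − 3} = 1/4.
By linearity: E[X] = C(16, 3) · 2^{1 − 3} = 560 · 1/4 = 140.
Numerically: E[X] ≈ 140.000.

E[X] = C(16,3)·2^(1−C(3,2)) = 140 ≈ 140.000.


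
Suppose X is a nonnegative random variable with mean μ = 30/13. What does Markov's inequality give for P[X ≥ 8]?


μ = E[X] = 30/13, a = 8.
Markov: P[X ≥ 8] ≤ μ/a = (30/13)/8 = 15/52.
Numerically: ≈ 0.288462.
(Since a = 8 > μ = 2.307692, the bound 15/52 is < 1 and informative.)

P[X ≥ 8] ≤ 15/52 ≈ 0.288462.


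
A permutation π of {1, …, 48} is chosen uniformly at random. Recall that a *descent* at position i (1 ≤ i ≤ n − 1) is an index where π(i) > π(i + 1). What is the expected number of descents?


Write X = Σ X_I over i = 1, …, 47, with X_I the indicator of one descent.
There are 47 indicators.
For each fixed i, the pair (π(i), π(i+1)) is a uniformly random ordered pair of distinct values from {1, …, 48}; by symmetry P[π(i) > π(i+1)] = 1/2.
By linearity: E[X] = 47 · (1/2) = (48 − 1) · (1/2) = 47/2 ≈ 23.500.

E[X] = 47/2 = 23.500.


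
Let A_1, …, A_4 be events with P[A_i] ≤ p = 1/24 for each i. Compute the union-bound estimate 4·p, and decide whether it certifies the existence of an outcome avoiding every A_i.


Union bound: P[∪_{i=1}^{4} A_i] ≤ Σ_i P[A_i] ≤ 4·p = 4·(1/24) = 1/6.
Numerically: 1/6 ≈ 0.166667.
Is 1/6 < 1? YES.
Since P[∪ A_i] ≤ 1/6 < 1, the complement has P[∩ A_i^c] ≥ 1 − 1/6 = 5/6 > 0, so some outcome avoids every A_i.

4·p = 1/6 ≈ 0.166667; existence CERTIFIED by the union bound.


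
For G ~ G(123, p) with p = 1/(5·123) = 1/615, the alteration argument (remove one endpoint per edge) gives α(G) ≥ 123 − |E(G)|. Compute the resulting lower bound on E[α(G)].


E[|E(G)|] = C(123, 2)·p = 7503 · (1/615) = 61/5.
E[α(G)] ≥ n − E[|E(G)|] = 123 − 61/5 = 554/5.
Numerically: ≈ 110.800.
(This is only a lower bound; the true E[α(G)] may be larger.)

E[α(G)] ≥ 554/5 ≈ 110.800.


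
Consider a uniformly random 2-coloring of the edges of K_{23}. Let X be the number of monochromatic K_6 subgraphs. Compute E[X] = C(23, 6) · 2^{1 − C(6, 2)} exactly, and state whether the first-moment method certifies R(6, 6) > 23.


E[X] = C(23, 6) · 2^{1 − 15} = 100947 · 2^{−14} = 100947/16384.
As a reduced fraction: E[X] = 100947/16384 ≈ 6.1613159.
Is E[X] < 1? NO.
Since E[X] ≥ 1, the first-moment bound is inconclusive at n = 23; it does NOT by itself certify R(6, 6) > 23.

E[X] = 100947/16384 ≈ 6.1613159; E[X] ≥ 1; first-moment method inconclusive here.


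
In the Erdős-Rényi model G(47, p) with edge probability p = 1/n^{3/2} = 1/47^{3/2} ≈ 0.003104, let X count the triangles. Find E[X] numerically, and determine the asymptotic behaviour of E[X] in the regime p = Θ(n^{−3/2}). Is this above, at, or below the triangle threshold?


Number of potential triangles: C(47, 3) = 16215.
Each occurs with probability p³ ≈ (0.003104)³ ≈ 2.989232e-08.
By linearity: E[X] = C(47, 3)·p³ ≈ 16215 · 2.989232e-08 ≈ 0.0005.
Since α = 3/2 > 1, p = c/n^{3/2} = o(1/n) is below the triangle threshold p ~ 1/n. Asymptotically E[X] ~ (c³/6)·n^{3(1−α)} = (1³/6)·n^{-1.5} → 0, so by Markov's inequality G has no triangles w.h.p.

E[X] ≈ 0.0005; in regime p = Θ(1/n^{3/2}) E[X] tends to 0 (below the triangle threshold p ~ 1/n).


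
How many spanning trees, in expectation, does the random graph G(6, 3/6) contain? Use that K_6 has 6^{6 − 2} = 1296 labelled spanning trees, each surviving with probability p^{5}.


K_6 has 6^{6 − 2} = 1296 labelled spanning trees.
For each such spanning tree H, let X_H = 1 if all 5 edges of H are present in G. Then P[X_H = 1] = p^{5} = (1/2)^{5} = 1/32.
By linearity of expectation: E[X] = Σ_H E[X_H] = 1296 · p^{5} = 1296 · 1/32 = 81/2.
Numerically: E[X] ≈ 40.5.

E[X] = 1296 · (1/2)^{5} = 81/2 ≈ 40.5.


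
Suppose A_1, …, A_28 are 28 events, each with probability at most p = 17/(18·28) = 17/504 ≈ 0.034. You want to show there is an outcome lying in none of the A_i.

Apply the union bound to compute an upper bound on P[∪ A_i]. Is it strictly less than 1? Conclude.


Union bound: P[∪_{i=1}^{28} A_i] ≤ Σ_i P[A_i] ≤ 28·p = 28·(17/504) = 17/18.
Numerically: 17/18 ≈ 0.944.
Is 17/18 < 1? YES.
Since P[∪ A_i] ≤ 17/18 < 1, the complement has P[∩ A_i^c] ≥ 1 − 17/18 = 1/18 > 0, so some outcome avoids every A_i.

28·p = 17/18 ≈ 0.944; existence CERTIFIED by the union bound.


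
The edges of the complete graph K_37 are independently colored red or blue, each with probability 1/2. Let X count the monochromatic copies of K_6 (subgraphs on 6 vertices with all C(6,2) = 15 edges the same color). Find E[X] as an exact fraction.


Let X = Σ_S X_S over the C(37, 6) = 2324784 subsets S of size 6, where X_S = 1 if the K_6 on S is monochromatic.
For a fixed S, the K_6 on S has C(6, 2) = 15 edges. P[all 15 edges red] = (1/2)^15, and likewise for blue, so P[monochromatic] = 2·(1/2)^15 = 2^{1 − 15} = 1/16384.
Summing: E[X] = C(37, 6) · 2^{1 − 15} = 2324784 · 1/16384 = 145299/1024.
Numerically: E[X] ≈ 141.893555.

E[X] = C(37,6)·2^(1−C(6,2)) = 145299/1024 ≈ 141.893555.


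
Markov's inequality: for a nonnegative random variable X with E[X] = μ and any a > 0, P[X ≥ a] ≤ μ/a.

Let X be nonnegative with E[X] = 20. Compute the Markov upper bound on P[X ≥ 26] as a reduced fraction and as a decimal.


μ = E[X] = 20, a = 26.
Markov: P[X ≥ 26] ≤ μ/a = (20)/26 = 10/13.
Numerically: ≈ 0.7692.
(Since a = 26 > μ = 20.0000, the bound 10/13 is < 1 and informative.)

P[X ≥ 26] ≤ 10/13 ≈ 0.7692.


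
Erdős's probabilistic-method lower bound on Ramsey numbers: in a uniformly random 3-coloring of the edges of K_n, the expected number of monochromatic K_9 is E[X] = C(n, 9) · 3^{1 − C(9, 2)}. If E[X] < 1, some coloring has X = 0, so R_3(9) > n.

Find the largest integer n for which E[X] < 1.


We need C(n, 9) · 3^{1 − 36} < 1, i.e. C(n, 9) < 3^{36 − 1} = 50031545098999707.
Check values of n near the boundary:
  n = 295: C(295, 9) = 41221140106119260; 41221140106119260 < 50031545098999707? YES
  n = 296: C(296, 9) = 42513789098994080; 42513789098994080 < 50031545098999707? YES
  n = 297: C(297, 9) = 43842345008337645; 43842345008337645 < 50031545098999707? YES
  n = 298: C(298, 9) = 45207677551849890; 45207677551849890 < 50031545098999707? YES
  n = 299: C(299, 9) = 46610674441390059; 46610674441390059 < 50031545098999707? YES
  n = 300: C(300, 9) = 48052241692154700; 48052241692154700 < 50031545098999707? YES
  n = 301: C(301, 9) = 49533303936090975; 49533303936090975 < 50031545098999707? YES
  n = 302: C(302, 9) = 51054804739588650; 51054804739588650 < 50031545098999707? NO
  n = 303: C(303, 9) = 52617706925494425; 52617706925494425 < 50031545098999707? NO
The largest n with C(n, 9) < 50031545098999707 is n = 301 (where E[X] = 16511101312030325/16677181699666569 ≈ 0.990). Hence R_3(9) > 301, i.e. R_3(9) ≥ 302.

Largest n = 301; hence R_3(9) > 301.


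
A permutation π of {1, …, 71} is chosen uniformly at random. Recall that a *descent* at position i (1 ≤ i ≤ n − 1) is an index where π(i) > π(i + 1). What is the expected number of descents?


Write X = Σ X_I over i = 1, …, 70, with X_I the indicator of one descent.
There are 70 indicators.
For each fixed i, the pair (π(i), π(i+1)) is a uniformly random ordered pair of distinct values from {1, …, 71}; by symmetry P[π(i) > π(i+1)] = 1/2.
By linearity: E[X] = 70 · (1/2) = (71 − 1) · (1/2) = 35 ≈ 35.00000.

E[X] = 35 = 35.00000.


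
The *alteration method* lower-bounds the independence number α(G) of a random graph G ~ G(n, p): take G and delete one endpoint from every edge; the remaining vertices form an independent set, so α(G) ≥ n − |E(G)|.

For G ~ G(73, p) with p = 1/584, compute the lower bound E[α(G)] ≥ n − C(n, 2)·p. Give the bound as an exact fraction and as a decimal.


E[|E(G)|] = C(73, 2)·p = 2628 · (1/584) = 9/2.
E[α(G)] ≥ n − E[|E(G)|] = 73 − 9/2 = 137/2.
Numerically: ≈ 68.5000.
(This is only a lower bound; the true E[α(G)] may be larger.)

E[α(G)] ≥ 137/2 ≈ 68.5000.


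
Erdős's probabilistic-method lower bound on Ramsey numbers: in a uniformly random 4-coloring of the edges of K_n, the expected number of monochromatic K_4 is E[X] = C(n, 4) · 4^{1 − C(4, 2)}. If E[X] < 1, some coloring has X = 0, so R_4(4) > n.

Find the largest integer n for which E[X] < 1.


We need C(n, 4) · 4^{1 − 6} < 1, i.e. C(n, 4) < 4^{6 − 1} = 1024.
Check values of n near the boundary:
  n = 10: C(10, 4) = 210; 210 < 1024? YES
  n = 11: C(11, 4) = 330; 330 < 1024? YES
  n = 12: C(12, 4) = 495; 495 < 1024? YES
  n = 13: C(13, 4) = 715; 715 < 1024? YES
  n = 14: C(14, 4) = 1001; 1001 < 1024? YES
  n = 15: C(15, 4) = 1365; 1365 < 1024? NO
  n = 16: C(16, 4) = 1820; 1820 < 1024? NO
The largest n with C(n, 4) < 1024 is n = 14 (where E[X] = 1001/1024 ≈ 0.978). Hence R_4(4) > 14, i.e. R_4(4) ≥ 15.

Largest n = 14; hence R_4(4) > 14.


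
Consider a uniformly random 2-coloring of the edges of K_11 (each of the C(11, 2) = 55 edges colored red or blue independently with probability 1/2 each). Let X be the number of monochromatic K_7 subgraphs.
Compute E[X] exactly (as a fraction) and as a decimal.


Let X = Σ_S X_S over the C(11, 7) = 330 subsets S of size 7, where X_S = 1 if the K_7 on S is monochromatic.
For a fixed S, the K_7 on S has C(7, 2) = 21 edges. P[all 21 edges red] = (1/2)^21, and likewise for blue, so P[monochromatic] = 2·(1/2)^21 = 2^{1 − 21} = 1/1048576.
By linearity of expectation: E[X] = C(11, 7) · 2^{1 − 21} = 330 · 1/1048576 = 165/524288.
Numerically: E[X] ≈ 0.00031.

E[X] = C(11,7)·2^(1−C(7,2)) = 165/524288 ≈ 0.00031.


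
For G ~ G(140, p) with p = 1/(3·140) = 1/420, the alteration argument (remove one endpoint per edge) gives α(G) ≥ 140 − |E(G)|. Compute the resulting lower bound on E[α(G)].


E[|E(G)|] = C(140, 2)·p = 9730 · (1/420) = 139/6.
E[α(G)] ≥ n − E[|E(G)|] = 140 − 139/6 = 701/6.
Numerically: ≈ 116.833333.
(This is only a lower bound; the true E[α(G)] may be larger.)

E[α(G)] ≥ 701/6 ≈ 116.833333.


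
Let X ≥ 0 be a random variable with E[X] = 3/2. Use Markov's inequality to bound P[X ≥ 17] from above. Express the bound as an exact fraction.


μ = E[X] = 3/2, a = 17.
Markov: P[X ≥ 17] ≤ μ/a = (3/2)/17 = 3/34.
Numerically: ≈ 0.0882.
(Since a = 17 > μ = 1.5000, the bound 3/34 is < 1 and informative.)

P[X ≥ 17] ≤ 3/34 ≈ 0.0882.


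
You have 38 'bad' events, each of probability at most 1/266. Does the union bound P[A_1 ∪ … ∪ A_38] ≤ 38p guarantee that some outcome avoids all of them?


Union bound: P[∪_{i=1}^{38} A_i] ≤ Σ_i P[A_i] ≤ 38·p = 38·(1/266) = 1/7.
Numerically: 1/7 ≈ 0.14286.
Is 1/7 < 1? YES.
Since P[∪ A_i] ≤ 1/7 < 1, the complement has P[∩ A_i^c] ≥ 1 − 1/7 = 6/7 > 0, so some outcome avoids every A_i.

38·p = 1/7 ≈ 0.14286; existence CERTIFIED by the union bound.


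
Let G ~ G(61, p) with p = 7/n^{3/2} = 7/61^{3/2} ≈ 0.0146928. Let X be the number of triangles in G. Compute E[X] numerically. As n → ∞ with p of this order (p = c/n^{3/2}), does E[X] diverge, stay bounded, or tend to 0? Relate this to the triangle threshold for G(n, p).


Number of potential triangles: C(61, 3) = 35990.
Each occurs with probability p³ ≈ (0.0146928)³ ≈ 3.17182971e-06.
By linearity: E[X] = C(61, 3)·p³ ≈ 35990 · 3.17182971e-06 ≈ 0.114154.
Since α = 3/2 > 1, p = c/n^{3/2} = o(1/n) is below the triangle threshold p ~ 1/n. Asymptotically E[X] ~ (c³/6)·n^{3(1−α)} = (7³/6)·n^{-1.5} → 0, so by Markov's inequality G has no triangles w.h.p.

E[X] ≈ 0.114154; in regime p = Θ(1/n^{3/2}) E[X] tends to 0 (below the triangle threshold p ~ 1/n).


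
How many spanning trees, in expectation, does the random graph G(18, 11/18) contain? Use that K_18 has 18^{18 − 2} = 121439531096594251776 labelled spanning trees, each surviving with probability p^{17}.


K_18 has 18^{18 − 2} = 121439531096594251776 labelled spanning trees.
For each such spanning tree H, let X_H = 1 if all 17 edges of H are present in G. Then P[X_H = 1] = p^{17} = (11/18)^{17} = 505447028499293771/2185911559738696531968.
Summing the indicators: E[X] = Σ_H E[X_H] = 121439531096594251776 · p^{17} = 121439531096594251776 · 505447028499293771/2185911559738696531968 = 505447028499293771/18.
Numerically: E[X] ≈ 2.80804e+16.

E[X] = 121439531096594251776 · (11/18)^{17} = 505447028499293771/18 ≈ 2.80804e+16.


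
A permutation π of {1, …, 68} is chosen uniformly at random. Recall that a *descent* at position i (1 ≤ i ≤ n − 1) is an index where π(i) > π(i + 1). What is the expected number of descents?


Write X = Σ X_I over i = 1, …, 67, with X_I the indicator of one descent.
There are 67 indicators.
For each fixed i, the pair (π(i), π(i+1)) is a uniformly random ordered pair of distinct values from {1, …, 68}; by symmetry P[π(i) > π(i+1)] = 1/2.
By linearity: E[X] = 67 · (1/2) = (68 − 1) · (1/2) = 67/2 ≈ 33.500.

E[X] = 67/2 = 33.500.


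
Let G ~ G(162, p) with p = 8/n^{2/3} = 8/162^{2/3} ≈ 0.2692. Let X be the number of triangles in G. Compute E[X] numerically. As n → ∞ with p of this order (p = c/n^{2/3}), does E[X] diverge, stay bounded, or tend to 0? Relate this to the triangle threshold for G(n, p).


Number of potential triangles: C(162, 3) = 695520.
Each occurs with probability p³ ≈ (0.2692)³ ≈ 1.950922e-02.
By linearity: E[X] = C(162, 3)·p³ ≈ 695520 · 1.950922e-02 ≈ 13569.0535.
Since α = 2/3 < 1, p = c/n^{2/3} ≫ 1/n is above the triangle threshold p ~ 1/n. Asymptotically E[X] ~ (c³/6)·n^{3(1−α)} = (8³/6)·n^{1} → ∞; triangles are abundant w.h.p.

E[X] ≈ 13569.0535; in regime p = Θ(1/n^{2/3}) E[X] diverges (above the triangle threshold p ~ 1/n).


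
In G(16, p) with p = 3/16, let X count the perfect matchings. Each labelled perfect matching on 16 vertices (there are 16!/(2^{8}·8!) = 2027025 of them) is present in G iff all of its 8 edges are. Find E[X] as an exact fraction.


K_16 has 16!/(2^{8}·8!) = 2027025 labelled perfect matchings.
For each such perfect matching H, let X_H = 1 if all 8 edges of H are present in G. Then P[X_H = 1] = p^{8} = (3/16)^{8} = 6561/4294967296.
By linearity of expectation: E[X] = Σ_H E[X_H] = 2027025 · p^{8} = 2027025 · 6561/4294967296 = 13299311025/4294967296.
Numerically: E[X] ≈ 3.1.

E[X] = 2027025 · (3/16)^{8} = 13299311025/4294967296 ≈ 3.1.


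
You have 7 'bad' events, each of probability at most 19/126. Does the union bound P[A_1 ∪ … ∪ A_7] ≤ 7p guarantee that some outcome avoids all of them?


Union bound: P[∪_{i=1}^{7} A_i] ≤ Σ_i P[A_i] ≤ 7·p = 7·(19/126) = 19/18.
Numerically: 19/18 ≈ 1.056.
Is 19/18 < 1? NO.
Since the bound 19/18 is ≥ 1, the union bound is uninformative here; it does NOT by itself certify existence.

7·p = 19/18 ≈ 1.056; existence NOT certified by the union bound.


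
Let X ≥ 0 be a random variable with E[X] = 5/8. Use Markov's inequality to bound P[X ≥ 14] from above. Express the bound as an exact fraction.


μ = E[X] = 5/8, a = 14.
Markov: P[X ≥ 14] ≤ μ/a = (5/8)/14 = 5/112.
Numerically: ≈ 0.0446.
(Since a = 14 > μ = 0.6250, the bound 5/112 is < 1 and informative.)

P[X ≥ 14] ≤ 5/112 ≈ 0.0446.


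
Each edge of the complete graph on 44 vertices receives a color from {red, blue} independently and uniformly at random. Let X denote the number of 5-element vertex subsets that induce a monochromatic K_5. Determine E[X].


Let X = Σ_S X_S over the C(44, 5) = 1086008 subsets S of size 5, where X_S = 1 if the K_5 on S is monochromatic.
For a fixed S, the K_5 on S has C(5, 2) = 10 edges. P[all 10 edges red] = (1/2)^10, and likewise for blue, so P[monochromatic] = 2·(1/2)^10 = 2^{1 − 10} = 1/512.
By linearity of expectation: E[X] = C(44, 5) · 2^{1 − 10} = 1086008 · 1/512 = 135751/64.
Numerically: E[X] ≈ 2121.10938.

E[X] = C(44,5)·2^(1−C(5,2)) = 135751/64 ≈ 2121.10938.


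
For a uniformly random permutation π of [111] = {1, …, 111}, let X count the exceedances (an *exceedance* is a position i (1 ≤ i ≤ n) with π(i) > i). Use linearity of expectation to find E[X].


Write X = Σ_{i=1}^{111} X_i, where X_i = 1_{π(i) > i}.
For each fixed i, π(i) is uniform over {1, …, 111} (marginal of a uniform permutation), so P[π(i) > i] = (n − i)/n. Summing: Σ_{i=1}^{111} (n − i)/n = (0 + 1 + … + 110)/111 = 111(111 − 1)/(2·111) = (111 − 1)/2.
Hence E[X] = Σ_{i=1}^{111} (111 − i)/111 = 55 ≈ 55.0000.

E[X] = 55 = 55.0000.


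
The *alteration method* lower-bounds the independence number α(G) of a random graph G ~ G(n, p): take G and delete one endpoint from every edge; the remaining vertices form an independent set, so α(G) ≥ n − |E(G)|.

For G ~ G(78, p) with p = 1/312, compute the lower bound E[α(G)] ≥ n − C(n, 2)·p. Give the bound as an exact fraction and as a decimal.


E[|E(G)|] = C(78, 2)·p = 3003 · (1/312) = 77/8.
E[α(G)] ≥ n − E[|E(G)|] = 78 − 77/8 = 547/8.
Numerically: ≈ 68.375.
(This is only a lower bound; the true E[α(G)] may be larger.)

E[α(G)] ≥ 547/8 ≈ 68.375.


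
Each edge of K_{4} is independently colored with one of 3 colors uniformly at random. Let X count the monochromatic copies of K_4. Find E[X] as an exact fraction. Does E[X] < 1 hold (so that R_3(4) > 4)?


E[X] = C(4, 4) · 3^{1 − 6} = 1 · 3^{−5} = 1/243.
As a reduced fraction: E[X] = 1/243 ≈ 0.004.
Is E[X] < 1? YES.
Since E[X] < 1, there exists a 3-coloring of K_{4} with no monochromatic K_4; hence R_3(4) > 4.

E[X] = 1/243 ≈ 0.004; E[X] < 1, so R_3(4) > 4.


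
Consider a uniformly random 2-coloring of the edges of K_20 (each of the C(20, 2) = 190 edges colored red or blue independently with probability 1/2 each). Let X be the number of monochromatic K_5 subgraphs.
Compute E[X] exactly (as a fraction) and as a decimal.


Let X = Σ_S X_S over the C(20, 5) = 15504 subsets S of size 5, where X_S = 1 if the K_5 on S is monochromatic.
For a fixed S, the K_5 on S has C(5, 2) = 10 edges. P[all 10 edges red] = (1/2)^10, and likewise for blue, so P[monochromatic] = 2·(1/2)^10 = 2^{1 − 10} = 1/512.
By linearity of expectation: E[X] = C(20, 5) · 2^{1 − 10} = 15504 · 1/512 = 969/32.
Numerically: E[X] ≈ 30.28125.

E[X] = C(20,5)·2^(1−C(5,2)) = 969/32 ≈ 30.28125.


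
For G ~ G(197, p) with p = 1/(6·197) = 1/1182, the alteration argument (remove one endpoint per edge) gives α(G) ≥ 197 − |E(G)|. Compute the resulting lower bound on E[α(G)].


E[|E(G)|] = C(197, 2)·p = 19306 · (1/1182) = 49/3.
E[α(G)] ≥ n − E[|E(G)|] = 197 − 49/3 = 542/3.
Numerically: ≈ 180.666667.
(This is only a lower bound; the true E[α(G)] may be larger.)

E[α(G)] ≥ 542/3 ≈ 180.666667.


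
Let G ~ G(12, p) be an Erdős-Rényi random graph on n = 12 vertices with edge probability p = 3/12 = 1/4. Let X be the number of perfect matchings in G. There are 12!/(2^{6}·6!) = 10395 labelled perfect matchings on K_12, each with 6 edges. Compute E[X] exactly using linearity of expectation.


K_12 has 12!/(2^{6}·6!) = 10395 labelled perfect matchings.
For each such perfect matching H, let X_H = 1 if all 6 edges of H are present in G. Then P[X_H = 1] = p^{6} = (1/4)^{6} = 1/4096.
By linearity of expectation: E[X] = Σ_H E[X_H] = 10395 · p^{6} = 10395 · 1/4096 = 10395/4096.
Numerically: E[X] ≈ 2.53784.

E[X] = 10395 · (1/4)^{6} = 10395/4096 ≈ 2.53784.
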